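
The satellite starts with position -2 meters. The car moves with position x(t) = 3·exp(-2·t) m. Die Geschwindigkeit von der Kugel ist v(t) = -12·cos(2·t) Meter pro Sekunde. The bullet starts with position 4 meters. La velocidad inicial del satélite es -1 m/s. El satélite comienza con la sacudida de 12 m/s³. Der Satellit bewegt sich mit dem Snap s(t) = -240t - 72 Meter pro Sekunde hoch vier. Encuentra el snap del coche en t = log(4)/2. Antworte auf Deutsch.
Wir müssen unsere Gleichung für die Position x(t) = 3·exp(-2·t) 4-mal ableiten. Durch Ableiten von der Position erhalten wir die Geschwindigkeit: v(t) = -6·exp(-2·t). Durch Ableiten von der Geschwindigkeit erhalten wir die Beschleunigung: a(t) = 12·exp(-2·t). Die Ableitung von der Beschleunigung ergibt den Ruck: j(t) = -24·exp(-2·t). Mit d/dt von j(t) finden wir s(t) = 48·exp(-2·t). Wir haben den Snap s(t) = 48·exp(-2·t). Durch Einsetzen von t = log(4)/2: s(log(4)/2) = 12.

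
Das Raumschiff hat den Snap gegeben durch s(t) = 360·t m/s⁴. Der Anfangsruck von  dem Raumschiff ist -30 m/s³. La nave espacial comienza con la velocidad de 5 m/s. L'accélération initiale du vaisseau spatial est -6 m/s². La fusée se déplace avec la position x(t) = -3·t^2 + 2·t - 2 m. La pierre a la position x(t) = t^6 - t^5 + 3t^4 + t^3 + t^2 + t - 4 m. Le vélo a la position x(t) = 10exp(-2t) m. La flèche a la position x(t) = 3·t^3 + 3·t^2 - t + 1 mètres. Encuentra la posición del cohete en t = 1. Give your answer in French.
De l'équation de la position x(t) = -3·t^2 + 2·t - 2, nous substituons t = 1 pour obtenir x = -3.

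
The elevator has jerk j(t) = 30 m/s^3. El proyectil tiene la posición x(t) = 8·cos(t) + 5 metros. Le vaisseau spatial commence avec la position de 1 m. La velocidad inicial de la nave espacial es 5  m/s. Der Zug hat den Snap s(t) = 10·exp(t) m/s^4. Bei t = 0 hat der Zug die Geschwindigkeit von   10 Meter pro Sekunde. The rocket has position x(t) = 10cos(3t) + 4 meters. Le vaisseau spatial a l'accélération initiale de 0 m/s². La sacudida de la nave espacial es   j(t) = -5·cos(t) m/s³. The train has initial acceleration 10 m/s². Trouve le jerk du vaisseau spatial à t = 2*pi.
En utilisant j(t) = -5·cos(t) et en substituant t = 2*pi, nous trouvons j = -5.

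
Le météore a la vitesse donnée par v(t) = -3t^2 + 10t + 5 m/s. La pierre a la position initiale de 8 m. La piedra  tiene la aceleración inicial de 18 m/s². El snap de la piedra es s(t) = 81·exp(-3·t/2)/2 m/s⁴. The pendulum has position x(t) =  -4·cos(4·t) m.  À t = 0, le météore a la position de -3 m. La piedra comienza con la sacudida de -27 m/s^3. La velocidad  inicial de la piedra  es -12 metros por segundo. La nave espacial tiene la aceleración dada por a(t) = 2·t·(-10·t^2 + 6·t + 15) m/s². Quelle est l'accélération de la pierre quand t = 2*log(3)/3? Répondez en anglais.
Starting from snap s(t) = 81·exp(-3·t/2)/2, we take 2 antiderivatives. Integrating snap and using the initial condition j(0) = -27, we get j(t) = -27·exp(-3·t/2). The antiderivative of jerk is acceleration. Using a(0) = 18, we get a(t) = 18·exp(-3·t/2). We have acceleration a(t) = 18·exp(-3·t/2). Substituting t = 2*log(3)/3: a(2*log(3)/3) = 6.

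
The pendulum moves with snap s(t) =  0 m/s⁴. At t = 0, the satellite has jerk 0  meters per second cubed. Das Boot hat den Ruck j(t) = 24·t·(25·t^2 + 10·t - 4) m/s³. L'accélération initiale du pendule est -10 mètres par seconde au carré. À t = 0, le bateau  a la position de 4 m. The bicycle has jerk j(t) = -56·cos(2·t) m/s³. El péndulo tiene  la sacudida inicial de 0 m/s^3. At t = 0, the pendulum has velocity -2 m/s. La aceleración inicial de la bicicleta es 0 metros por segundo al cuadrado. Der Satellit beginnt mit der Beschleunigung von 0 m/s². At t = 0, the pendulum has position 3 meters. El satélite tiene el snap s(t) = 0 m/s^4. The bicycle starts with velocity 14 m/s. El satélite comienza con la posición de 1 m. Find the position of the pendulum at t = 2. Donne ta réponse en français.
Nous devons intégrer notre équation du snap s(t) = 0 4 fois. La primitive du snap est le jerk. En utilisant j(0) = 0, nous obtenons j(t) = 0. En intégrant le jerk et en utilisant la condition initiale a(0) = -10, nous obtenons a(t) = -10. L'intégrale de l'accélération est la vitesse. En utilisant v(0) = -2, nous obtenons v(t) = -10·t - 2. L'intégrale de la vitesse, avec x(0) = 3, donne la position: x(t) = -5·t^2 - 2·t + 3. De l'équation de la position x(t) = -5·t^2 - 2·t + 3, nous substituons t = 2 pour obtenir x = -21.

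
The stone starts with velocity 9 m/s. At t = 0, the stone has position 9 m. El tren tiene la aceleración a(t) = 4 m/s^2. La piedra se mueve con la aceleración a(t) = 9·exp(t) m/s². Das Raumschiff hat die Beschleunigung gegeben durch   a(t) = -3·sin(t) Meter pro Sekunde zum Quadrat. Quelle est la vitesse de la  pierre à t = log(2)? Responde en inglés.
We must find the antiderivative of our acceleration equation a(t) = 9·exp(t) 1 time. Finding the antiderivative of a(t) and using v(0) = 9: v(t) = 9·exp(t). We have velocity v(t) = 9·exp(t). Substituting t = log(2): v(log(2)) = 18.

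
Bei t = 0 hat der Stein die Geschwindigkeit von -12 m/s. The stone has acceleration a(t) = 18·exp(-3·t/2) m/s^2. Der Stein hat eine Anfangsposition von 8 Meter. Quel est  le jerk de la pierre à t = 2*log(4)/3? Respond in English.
We must differentiate our acceleration equation a(t) = 18·exp(-3·t/2) 1 time. Taking d/dt of a(t), we find j(t) = -27·exp(-3·t/2). From the given jerk equation j(t) = -27·exp(-3·t/2), we substitute t = 2*log(4)/3 to get j = -27/4.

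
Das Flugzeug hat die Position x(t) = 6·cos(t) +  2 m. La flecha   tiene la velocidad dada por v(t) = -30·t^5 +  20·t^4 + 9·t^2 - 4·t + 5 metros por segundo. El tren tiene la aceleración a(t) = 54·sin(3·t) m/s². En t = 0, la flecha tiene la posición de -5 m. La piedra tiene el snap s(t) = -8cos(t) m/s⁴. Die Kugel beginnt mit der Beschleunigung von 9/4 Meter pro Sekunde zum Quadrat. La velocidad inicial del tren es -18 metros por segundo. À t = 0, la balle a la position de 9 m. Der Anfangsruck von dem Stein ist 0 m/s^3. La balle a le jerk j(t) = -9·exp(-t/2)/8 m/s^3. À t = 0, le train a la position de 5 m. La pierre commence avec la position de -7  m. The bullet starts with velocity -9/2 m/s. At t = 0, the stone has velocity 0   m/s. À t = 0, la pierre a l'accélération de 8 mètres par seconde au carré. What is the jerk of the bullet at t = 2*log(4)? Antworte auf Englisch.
We have jerk j(t) = -9·exp(-t/2)/8. Substituting t = 2*log(4): j(2*log(4)) = -9/32.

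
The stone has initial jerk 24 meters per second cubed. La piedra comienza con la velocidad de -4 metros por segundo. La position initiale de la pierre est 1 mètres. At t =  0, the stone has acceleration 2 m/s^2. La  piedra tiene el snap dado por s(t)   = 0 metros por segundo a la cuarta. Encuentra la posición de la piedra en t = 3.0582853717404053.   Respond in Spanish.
Necesitamos integrar nuestra ecuación del snap s(t) = 0 4 veces. Integrando el snap y usando la condición inicial j(0) = 24, obtenemos j(t) = 24. Tomando ∫j(t)dt y aplicando a(0) = 2, encontramos a(t) = 24·t + 2. La integral de la aceleración, con v(0) = -4, da la velocidad: v(t) = 12·t^2 + 2·t - 4. La integral de la velocidad es la posición. Usando x(0) = 1, obtenemos x(t) = 4·t^3 + t^2 - 4·t + 1. De la ecuación de la posición x(t) = 4·t^3 + t^2 - 4·t + 1, sustituimos t = 3.0582853717404053 para obtener x = 112.537878744784.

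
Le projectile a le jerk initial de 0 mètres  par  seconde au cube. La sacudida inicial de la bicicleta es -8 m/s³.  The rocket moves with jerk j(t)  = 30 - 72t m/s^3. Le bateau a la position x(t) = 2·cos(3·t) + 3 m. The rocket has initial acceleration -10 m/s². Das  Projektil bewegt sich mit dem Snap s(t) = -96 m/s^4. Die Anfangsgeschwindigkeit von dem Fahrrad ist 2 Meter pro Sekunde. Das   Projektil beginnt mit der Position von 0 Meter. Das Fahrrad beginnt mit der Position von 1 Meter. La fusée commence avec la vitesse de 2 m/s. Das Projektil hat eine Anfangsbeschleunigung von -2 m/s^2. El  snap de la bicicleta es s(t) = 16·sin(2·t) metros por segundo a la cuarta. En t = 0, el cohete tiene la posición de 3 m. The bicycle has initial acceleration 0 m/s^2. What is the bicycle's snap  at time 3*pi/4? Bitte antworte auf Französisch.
Nous avons le snap s(t) = 16·sin(2·t). En substituant t = 3*pi/4: s(3*pi/4) = -16.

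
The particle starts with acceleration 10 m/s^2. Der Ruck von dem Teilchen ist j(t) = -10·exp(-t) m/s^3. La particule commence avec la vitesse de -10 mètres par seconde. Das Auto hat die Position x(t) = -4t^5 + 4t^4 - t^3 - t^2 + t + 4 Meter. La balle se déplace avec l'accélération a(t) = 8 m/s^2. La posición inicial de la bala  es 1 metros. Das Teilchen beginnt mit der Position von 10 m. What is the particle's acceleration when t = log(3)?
To find the answer, we compute 1 integral of j(t) = -10·exp(-t). The integral of jerk, with a(0) = 10, gives acceleration: a(t) = 10·exp(-t). We have acceleration a(t) = 10·exp(-t). Substituting t = log(3): a(log(3)) = 10/3.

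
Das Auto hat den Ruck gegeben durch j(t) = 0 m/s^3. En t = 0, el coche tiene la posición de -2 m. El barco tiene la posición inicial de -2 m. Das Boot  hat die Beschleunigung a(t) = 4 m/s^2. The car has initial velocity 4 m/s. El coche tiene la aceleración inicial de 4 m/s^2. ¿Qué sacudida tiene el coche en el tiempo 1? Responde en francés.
Nous avons le jerk j(t) = 0. En substituant t = 1: j(1) = 0.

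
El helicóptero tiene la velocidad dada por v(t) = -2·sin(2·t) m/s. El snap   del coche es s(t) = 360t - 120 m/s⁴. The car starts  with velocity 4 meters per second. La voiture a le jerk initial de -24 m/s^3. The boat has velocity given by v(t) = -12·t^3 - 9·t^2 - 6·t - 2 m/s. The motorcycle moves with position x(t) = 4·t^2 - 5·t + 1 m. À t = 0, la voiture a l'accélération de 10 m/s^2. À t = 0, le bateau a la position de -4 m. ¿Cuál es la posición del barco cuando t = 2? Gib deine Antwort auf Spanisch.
Debemos encontrar la antiderivada de nuestra ecuación de la velocidad v(t) = -12·t^3 - 9·t^2 - 6·t - 2 1 vez. Integrando la velocidad y usando la condición inicial x(0) = -4, obtenemos x(t) = -3·t^4 - 3·t^3 - 3·t^2 - 2·t - 4. Tenemos la posición x(t) = -3·t^4 - 3·t^3 - 3·t^2 - 2·t - 4. Sustituyendo t = 2: x(2) = -92.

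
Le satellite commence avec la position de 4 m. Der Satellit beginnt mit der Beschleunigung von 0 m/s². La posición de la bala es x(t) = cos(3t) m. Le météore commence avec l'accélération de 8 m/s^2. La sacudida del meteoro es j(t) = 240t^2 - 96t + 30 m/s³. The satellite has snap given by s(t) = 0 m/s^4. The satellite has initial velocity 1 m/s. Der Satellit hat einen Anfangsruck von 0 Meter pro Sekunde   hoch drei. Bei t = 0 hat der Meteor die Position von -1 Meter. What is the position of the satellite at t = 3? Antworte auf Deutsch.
Ausgehend von dem Snap s(t) = 0, nehmen wir 4 Integrale. Mit ∫s(t)dt und Anwendung von j(0) = 0, finden wir j(t) = 0. Durch Integration von dem Ruck und Verwendung der Anfangsbedingung a(0) = 0, erhalten wir a(t) = 0. Durch Integration von der Beschleunigung und Verwendung der Anfangsbedingung v(0) = 1, erhalten wir v(t) = 1. Das Integral von der Geschwindigkeit, mit x(0) = 4, ergibt die Position: x(t) = t + 4. Mit x(t) = t + 4 und Einsetzen von t = 3, finden wir x = 7.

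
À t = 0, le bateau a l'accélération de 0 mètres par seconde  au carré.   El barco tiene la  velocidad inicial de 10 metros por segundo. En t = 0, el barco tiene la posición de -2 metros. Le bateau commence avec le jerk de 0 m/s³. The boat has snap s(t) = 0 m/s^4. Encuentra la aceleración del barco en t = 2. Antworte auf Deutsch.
Ausgehend von dem Snap s(t) = 0, nehmen wir 2 Integrale. Durch Integration von dem Snap und Verwendung der Anfangsbedingung j(0) = 0, erhalten wir j(t) = 0. Mit ∫j(t)dt und Anwendung von a(0) = 0, finden wir a(t) = 0. Aus der Gleichung für die Beschleunigung a(t) = 0, setzen wir t = 2 ein und erhalten a = 0.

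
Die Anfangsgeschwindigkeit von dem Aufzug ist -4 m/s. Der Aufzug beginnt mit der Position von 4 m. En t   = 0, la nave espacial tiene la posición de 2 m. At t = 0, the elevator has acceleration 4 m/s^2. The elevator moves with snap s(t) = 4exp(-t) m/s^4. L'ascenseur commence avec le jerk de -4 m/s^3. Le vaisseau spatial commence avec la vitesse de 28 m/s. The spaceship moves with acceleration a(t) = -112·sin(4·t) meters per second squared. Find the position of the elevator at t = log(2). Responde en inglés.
To find the answer, we compute 4 antiderivatives of s(t) = 4·exp(-t). Taking ∫s(t)dt and applying j(0) = -4, we find j(t) = -4·exp(-t). Integrating jerk and using the initial condition a(0) = 4, we get a(t) = 4·exp(-t). Taking ∫a(t)dt and applying v(0) = -4, we find v(t) = -4·exp(-t). The antiderivative of velocity is position. Using x(0) = 4, we get x(t) = 4·exp(-t). From the given position equation x(t) = 4·exp(-t), we substitute t = log(2) to get x = 2.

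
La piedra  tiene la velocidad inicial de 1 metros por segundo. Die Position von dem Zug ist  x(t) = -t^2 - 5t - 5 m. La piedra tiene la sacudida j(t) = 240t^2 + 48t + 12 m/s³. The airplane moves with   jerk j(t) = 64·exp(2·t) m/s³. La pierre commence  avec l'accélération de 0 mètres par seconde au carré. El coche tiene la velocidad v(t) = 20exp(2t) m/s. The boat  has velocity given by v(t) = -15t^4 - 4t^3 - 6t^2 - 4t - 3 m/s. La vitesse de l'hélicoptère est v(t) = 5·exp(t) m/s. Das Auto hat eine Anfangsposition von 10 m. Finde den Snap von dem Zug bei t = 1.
Um dies zu lösen, müssen wir 4 Ableitungen unserer Gleichung für die Position x(t) = -t^2 - 5·t - 5 nehmen. Mit d/dt von x(t) finden wir v(t) = -2·t - 5. Die Ableitung von der Geschwindigkeit ergibt die Beschleunigung: a(t) = -2. Durch Ableiten von der Beschleunigung erhalten wir den Ruck: j(t) = 0. Durch Ableiten von dem Ruck erhalten wir den Snap: s(t) = 0. Aus der Gleichung für den Snap s(t) = 0, setzen wir t = 1 ein und erhalten s = 0.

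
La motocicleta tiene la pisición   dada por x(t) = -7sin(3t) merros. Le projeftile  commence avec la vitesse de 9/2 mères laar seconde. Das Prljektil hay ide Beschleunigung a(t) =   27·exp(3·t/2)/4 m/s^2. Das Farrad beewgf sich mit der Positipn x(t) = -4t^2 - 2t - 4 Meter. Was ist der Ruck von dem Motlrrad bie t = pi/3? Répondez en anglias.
To solve this, we need to take 3 derivatives of our position equation x(t) = -7·sin(3·t). Taking d/dt of x(t), we find v(t) = -21·cos(3·t). The derivative of velocity gives acceleration: a(t) = 63·sin(3·t). Taking d/dt of a(t), we find j(t) = 189·cos(3·t). From the given jerk equation j(t) = 189·cos(3·t), we substitute t = pi/3 to get j = -189.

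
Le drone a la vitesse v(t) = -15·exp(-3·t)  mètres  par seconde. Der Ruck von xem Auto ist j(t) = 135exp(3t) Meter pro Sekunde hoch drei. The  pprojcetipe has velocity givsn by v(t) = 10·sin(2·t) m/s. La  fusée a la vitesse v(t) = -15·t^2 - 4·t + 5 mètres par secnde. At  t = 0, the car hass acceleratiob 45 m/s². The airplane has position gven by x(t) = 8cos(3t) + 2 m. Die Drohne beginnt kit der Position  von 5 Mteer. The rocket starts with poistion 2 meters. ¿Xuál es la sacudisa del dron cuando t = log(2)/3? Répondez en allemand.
Um dies zu lösen, müssen wir 2 Ableitungen unserer Gleichung für die Geschwindigkeit v(t) = -15·exp(-3·t) nehmen. Durch Ableiten von der Geschwindigkeit erhalten wir die Beschleunigung: a(t) = 45·exp(-3·t). Die Ableitung von der Beschleunigung ergibt den Ruck: j(t) = -135·exp(-3·t). Wir haben den Ruck j(t) = -135·exp(-3·t). Durch Einsetzen von t = log(2)/3: j(log(2)/3) = -135/2.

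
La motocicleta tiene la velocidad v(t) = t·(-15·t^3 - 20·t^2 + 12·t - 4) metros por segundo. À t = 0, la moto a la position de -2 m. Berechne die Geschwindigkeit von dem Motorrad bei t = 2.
Aus der Gleichung für die Geschwindigkeit v(t) = t·(-15·t^3 - 20·t^2 + 12·t - 4), setzen wir t = 2 ein und erhalten v = -360.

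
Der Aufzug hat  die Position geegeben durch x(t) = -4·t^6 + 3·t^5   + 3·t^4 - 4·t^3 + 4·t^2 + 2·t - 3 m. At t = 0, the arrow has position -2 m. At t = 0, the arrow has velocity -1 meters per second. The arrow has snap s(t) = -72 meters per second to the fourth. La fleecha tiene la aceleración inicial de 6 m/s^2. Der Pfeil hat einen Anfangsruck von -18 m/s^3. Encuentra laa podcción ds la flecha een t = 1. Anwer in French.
Nous devons intégrer notre équation du snap s(t) = -72 4 fois. La primitive du snap est le jerk. En utilisant j(0) = -18, nous obtenons j(t) = -72·t - 18. En intégrant le jerk et en utilisant la condition initiale a(0) = 6, nous obtenons a(t) = -36·t^2 - 18·t + 6. En prenant ∫a(t)dt et en appliquant v(0) = -1, nous trouvons v(t) = -12·t^3 - 9·t^2 + 6·t - 1. En intégrant la vitesse et en utilisant la condition initiale x(0) = -2, nous obtenons x(t) = -3·t^4 - 3·t^3 + 3·t^2 - t - 2. De l'équation de la position x(t) = -3·t^4 - 3·t^3 + 3·t^2 - t - 2, nous substituons t = 1 pour obtenir x = -6.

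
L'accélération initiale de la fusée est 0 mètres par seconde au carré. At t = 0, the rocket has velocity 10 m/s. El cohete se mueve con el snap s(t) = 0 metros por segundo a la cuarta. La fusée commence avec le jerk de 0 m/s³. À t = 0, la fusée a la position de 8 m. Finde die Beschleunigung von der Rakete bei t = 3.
Wir müssen das Integral unserer Gleichung für den Snap s(t) = 0 2-mal finden. Mit ∫s(t)dt und Anwendung von j(0) = 0, finden wir j(t) = 0. Durch Integration von dem Ruck und Verwendung der Anfangsbedingung a(0) = 0, erhalten wir a(t) = 0. Mit a(t) = 0 und Einsetzen von t = 3, finden wir a = 0.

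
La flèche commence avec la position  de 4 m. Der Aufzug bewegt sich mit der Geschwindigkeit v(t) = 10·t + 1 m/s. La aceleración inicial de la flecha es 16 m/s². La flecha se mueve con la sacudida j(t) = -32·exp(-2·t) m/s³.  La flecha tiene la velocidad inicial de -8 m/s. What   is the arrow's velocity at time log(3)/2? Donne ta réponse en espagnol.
Necesitamos integrar nuestra ecuación de la sacudida j(t) = -32·exp(-2·t) 2 veces. La integral de la sacudida, con a(0) = 16, da la aceleración: a(t) = 16·exp(-2·t). La antiderivada de la aceleración, con v(0) = -8, da la velocidad: v(t) = -8·exp(-2·t). Usando v(t) = -8·exp(-2·t) y sustituyendo t = log(3)/2, encontramos v = -8/3.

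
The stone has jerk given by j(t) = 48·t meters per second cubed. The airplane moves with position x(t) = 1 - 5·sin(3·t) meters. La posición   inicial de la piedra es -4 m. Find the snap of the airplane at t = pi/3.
Starting from position x(t) = 1 - 5·sin(3·t), we take 4 derivatives. Taking d/dt of x(t), we find v(t) = -15·cos(3·t). The derivative of velocity gives acceleration: a(t) = 45·sin(3·t). Taking d/dt of a(t), we find j(t) = 135·cos(3·t). The derivative of jerk gives snap: s(t) = -405·sin(3·t). We have snap s(t) = -405·sin(3·t). Substituting t = pi/3: s(pi/3) = 0.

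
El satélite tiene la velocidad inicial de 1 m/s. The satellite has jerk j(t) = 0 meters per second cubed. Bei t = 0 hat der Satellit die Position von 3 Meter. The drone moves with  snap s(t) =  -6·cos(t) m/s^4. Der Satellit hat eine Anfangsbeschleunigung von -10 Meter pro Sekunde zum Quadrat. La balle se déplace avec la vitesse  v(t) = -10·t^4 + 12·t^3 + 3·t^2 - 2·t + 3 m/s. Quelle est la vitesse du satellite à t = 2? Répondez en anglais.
We must find the antiderivative of our jerk equation j(t) = 0 2 times. The antiderivative of jerk is acceleration. Using a(0) = -10, we get a(t) = -10. Integrating acceleration and using the initial condition v(0) = 1, we get v(t) = 1 - 10·t. We have velocity v(t) = 1 - 10·t. Substituting t = 2: v(2) = -19.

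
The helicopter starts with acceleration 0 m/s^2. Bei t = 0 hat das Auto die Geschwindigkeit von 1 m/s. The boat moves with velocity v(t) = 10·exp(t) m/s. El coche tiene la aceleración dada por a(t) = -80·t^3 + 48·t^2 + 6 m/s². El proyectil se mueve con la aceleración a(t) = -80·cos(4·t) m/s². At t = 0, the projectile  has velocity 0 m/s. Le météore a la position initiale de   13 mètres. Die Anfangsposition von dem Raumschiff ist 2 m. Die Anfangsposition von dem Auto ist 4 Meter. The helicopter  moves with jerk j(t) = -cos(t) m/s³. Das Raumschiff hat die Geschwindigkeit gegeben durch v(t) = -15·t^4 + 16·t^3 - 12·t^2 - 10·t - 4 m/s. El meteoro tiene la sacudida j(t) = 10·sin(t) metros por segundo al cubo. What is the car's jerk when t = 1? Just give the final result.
j(1) = -144.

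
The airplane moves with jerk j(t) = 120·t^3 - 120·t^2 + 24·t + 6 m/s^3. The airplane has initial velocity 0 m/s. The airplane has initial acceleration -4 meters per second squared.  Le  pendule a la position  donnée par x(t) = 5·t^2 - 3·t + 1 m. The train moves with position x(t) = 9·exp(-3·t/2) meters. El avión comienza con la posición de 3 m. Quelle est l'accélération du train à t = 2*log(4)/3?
Nous devons dériver notre équation de la position x(t) = 9·exp(-3·t/2) 2 fois. En dérivant la position, nous obtenons la vitesse: v(t) = -27·exp(-3·t/2)/2. En dérivant la vitesse, nous obtenons l'accélération: a(t) = 81·exp(-3·t/2)/4. Nous avons l'accélération a(t) = 81·exp(-3·t/2)/4. En substituant t = 2*log(4)/3: a(2*log(4)/3) = 81/16.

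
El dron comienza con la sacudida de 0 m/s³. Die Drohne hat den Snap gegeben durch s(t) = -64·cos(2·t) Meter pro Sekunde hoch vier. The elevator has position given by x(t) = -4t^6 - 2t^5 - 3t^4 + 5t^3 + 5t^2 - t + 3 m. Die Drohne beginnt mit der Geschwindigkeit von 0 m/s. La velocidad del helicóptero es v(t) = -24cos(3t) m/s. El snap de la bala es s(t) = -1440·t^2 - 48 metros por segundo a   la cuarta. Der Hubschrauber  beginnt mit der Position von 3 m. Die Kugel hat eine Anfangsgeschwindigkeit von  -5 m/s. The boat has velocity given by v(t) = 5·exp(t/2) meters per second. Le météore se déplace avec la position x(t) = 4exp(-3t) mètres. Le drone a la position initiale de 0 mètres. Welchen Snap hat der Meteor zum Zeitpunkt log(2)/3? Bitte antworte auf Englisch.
We must differentiate our position equation x(t) = 4·exp(-3·t) 4 times. Taking d/dt of x(t), we find v(t) = -12·exp(-3·t). Differentiating velocity, we get acceleration: a(t) = 36·exp(-3·t). Differentiating acceleration, we get jerk: j(t) = -108·exp(-3·t). Taking d/dt of j(t), we find s(t) = 324·exp(-3·t). From the given snap equation s(t) = 324·exp(-3·t), we substitute t = log(2)/3 to get s = 162.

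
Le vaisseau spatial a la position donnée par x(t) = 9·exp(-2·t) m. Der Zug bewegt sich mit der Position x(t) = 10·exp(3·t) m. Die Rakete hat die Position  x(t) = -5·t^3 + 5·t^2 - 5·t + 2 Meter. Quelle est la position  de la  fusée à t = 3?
Nous avons la position x(t) = -5·t^3 + 5·t^2 - 5·t + 2. En substituant t = 3: x(3) = -103.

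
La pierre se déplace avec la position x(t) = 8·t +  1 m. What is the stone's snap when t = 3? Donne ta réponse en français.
Nous devons dériver notre équation de la position x(t) = 8·t + 1 4 fois. La dérivée de la position donne la vitesse: v(t) = 8. En prenant d/dt de v(t), nous trouvons a(t) = 0. La dérivée de l'accélération donne le jerk: j(t) = 0. En prenant d/dt de j(t), nous trouvons s(t) = 0. Nous avons le snap s(t) = 0. En substituant t = 3: s(3) = 0.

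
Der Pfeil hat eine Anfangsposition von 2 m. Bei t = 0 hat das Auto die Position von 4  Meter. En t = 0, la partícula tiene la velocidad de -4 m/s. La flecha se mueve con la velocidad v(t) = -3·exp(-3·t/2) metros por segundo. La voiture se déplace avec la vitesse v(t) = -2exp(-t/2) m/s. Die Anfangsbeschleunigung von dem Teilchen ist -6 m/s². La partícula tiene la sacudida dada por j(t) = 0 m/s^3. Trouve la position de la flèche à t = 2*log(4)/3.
Nous devons intégrer notre équation de la vitesse v(t) = -3·exp(-3·t/2) 1 fois. En intégrant la vitesse et en utilisant la condition initiale x(0) = 2, nous obtenons x(t) = 2·exp(-3·t/2). Nous avons la position x(t) = 2·exp(-3·t/2). En substituant t = 2*log(4)/3: x(2*log(4)/3) = 1/2.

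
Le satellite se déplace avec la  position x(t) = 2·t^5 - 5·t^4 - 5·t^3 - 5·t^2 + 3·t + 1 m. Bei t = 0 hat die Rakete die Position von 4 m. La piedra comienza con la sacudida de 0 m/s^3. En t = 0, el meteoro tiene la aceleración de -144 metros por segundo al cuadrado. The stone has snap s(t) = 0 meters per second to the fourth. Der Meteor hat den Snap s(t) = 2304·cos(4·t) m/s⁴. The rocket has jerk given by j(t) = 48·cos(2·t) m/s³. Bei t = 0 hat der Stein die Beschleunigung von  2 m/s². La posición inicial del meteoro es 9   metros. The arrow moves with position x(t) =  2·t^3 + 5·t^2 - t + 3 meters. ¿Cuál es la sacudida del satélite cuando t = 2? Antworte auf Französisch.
En partant de la position x(t) = 2·t^5 - 5·t^4 - 5·t^3 - 5·t^2 + 3·t + 1, nous prenons 3 dérivées. En dérivant la position, nous obtenons la vitesse: v(t) = 10·t^4 - 20·t^3 - 15·t^2 - 10·t + 3. En dérivant la vitesse, nous obtenons l'accélération: a(t) = 40·t^3 - 60·t^2 - 30·t - 10. En prenant d/dt de a(t), nous trouvons j(t) = 120·t^2 - 120·t - 30. Nous avons le jerk j(t) = 120·t^2 - 120·t - 30. En substituant t = 2: j(2) = 210.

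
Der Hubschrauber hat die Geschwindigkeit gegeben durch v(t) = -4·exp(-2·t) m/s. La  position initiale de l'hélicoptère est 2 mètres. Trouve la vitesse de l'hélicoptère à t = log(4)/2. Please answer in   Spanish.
Usando v(t) = -4·exp(-2·t) y sustituyendo t = log(4)/2, encontramos v = -1.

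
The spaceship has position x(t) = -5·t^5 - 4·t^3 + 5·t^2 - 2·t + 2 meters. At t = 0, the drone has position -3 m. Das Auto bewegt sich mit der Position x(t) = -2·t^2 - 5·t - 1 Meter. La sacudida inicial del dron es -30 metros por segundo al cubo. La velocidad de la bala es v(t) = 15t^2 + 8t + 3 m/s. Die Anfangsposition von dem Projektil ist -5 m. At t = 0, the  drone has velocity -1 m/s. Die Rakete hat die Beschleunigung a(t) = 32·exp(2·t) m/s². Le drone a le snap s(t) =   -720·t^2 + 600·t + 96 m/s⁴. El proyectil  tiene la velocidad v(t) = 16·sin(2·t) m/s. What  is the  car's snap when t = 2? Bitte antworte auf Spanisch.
Debemos derivar nuestra ecuación de la posición x(t) = -2·t^2 - 5·t - 1 4 veces. Tomando d/dt de x(t), encontramos v(t) = -4·t - 5. La derivada de la velocidad da la aceleración: a(t) = -4. Derivando la aceleración, obtenemos la sacudida: j(t) = 0. La derivada de la sacudida da el snap: s(t) = 0. Usando s(t) = 0 y sustituyendo t = 2, encontramos s = 0.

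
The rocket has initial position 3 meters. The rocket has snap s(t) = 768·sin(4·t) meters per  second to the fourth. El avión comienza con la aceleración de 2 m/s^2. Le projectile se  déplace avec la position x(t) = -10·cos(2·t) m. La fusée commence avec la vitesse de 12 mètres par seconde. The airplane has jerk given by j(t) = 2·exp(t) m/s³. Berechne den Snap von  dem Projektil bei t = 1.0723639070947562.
Ausgehend von der Position x(t) = -10·cos(2·t), nehmen wir 4 Ableitungen. Durch Ableiten von der Position erhalten wir die Geschwindigkeit: v(t) = 20·sin(2·t). Die Ableitung von der Geschwindigkeit ergibt die Beschleunigung: a(t) = 40·cos(2·t). Durch Ableiten von der Beschleunigung erhalten wir den Ruck: j(t) = -80·sin(2·t). Durch Ableiten von dem Ruck erhalten wir den Snap: s(t) = -160·cos(2·t). Mit s(t) = -160·cos(2·t) und Einsetzen von t = 1.0723639070947562, finden wir s = 86.8700468556022.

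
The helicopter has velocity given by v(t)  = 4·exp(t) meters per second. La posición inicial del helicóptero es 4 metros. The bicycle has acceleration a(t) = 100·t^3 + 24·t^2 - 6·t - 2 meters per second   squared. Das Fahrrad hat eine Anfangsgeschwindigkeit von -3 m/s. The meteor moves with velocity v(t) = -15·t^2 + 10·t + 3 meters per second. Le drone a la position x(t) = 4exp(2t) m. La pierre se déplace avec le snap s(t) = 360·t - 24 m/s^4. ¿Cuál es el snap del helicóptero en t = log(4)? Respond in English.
We must differentiate our velocity equation v(t) = 4·exp(t) 3 times. The derivative of velocity gives acceleration: a(t) = 4·exp(t). The derivative of acceleration gives jerk: j(t) = 4·exp(t). Differentiating jerk, we get snap: s(t) = 4·exp(t). From the given snap equation s(t) = 4·exp(t), we substitute t = log(4) to get s = 16.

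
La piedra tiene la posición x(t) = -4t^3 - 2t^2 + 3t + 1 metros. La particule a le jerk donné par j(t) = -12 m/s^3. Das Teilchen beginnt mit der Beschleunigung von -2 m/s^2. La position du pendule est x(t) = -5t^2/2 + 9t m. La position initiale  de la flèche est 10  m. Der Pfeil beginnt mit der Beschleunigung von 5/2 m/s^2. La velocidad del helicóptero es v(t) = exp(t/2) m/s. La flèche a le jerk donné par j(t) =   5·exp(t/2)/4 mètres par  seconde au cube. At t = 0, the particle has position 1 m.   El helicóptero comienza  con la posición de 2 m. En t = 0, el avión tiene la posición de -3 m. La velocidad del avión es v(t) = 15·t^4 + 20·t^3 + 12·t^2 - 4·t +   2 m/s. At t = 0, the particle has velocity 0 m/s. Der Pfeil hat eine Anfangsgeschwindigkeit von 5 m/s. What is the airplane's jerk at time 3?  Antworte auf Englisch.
Starting from velocity v(t) = 15·t^4 + 20·t^3 + 12·t^2 - 4·t + 2, we take 2 derivatives. Differentiating velocity, we get acceleration: a(t) = 60·t^3 + 60·t^2 + 24·t - 4. Taking d/dt of a(t), we find j(t) = 180·t^2 + 120·t + 24. Using j(t) = 180·t^2 + 120·t + 24 and substituting t = 3, we find j = 2004.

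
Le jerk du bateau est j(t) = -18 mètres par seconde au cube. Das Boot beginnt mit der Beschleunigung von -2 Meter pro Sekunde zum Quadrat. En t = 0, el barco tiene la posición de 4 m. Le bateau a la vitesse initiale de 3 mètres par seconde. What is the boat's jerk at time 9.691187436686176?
From the given jerk equation j(t) = -18, we substitute t = 9.691187436686176 to get j = -18.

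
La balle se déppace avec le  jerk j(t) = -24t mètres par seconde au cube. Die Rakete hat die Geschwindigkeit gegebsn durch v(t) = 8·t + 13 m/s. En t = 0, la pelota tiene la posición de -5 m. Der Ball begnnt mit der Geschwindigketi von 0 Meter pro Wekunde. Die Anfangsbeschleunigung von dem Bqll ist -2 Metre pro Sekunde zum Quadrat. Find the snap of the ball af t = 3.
To solve this, we need to take 1 derivative of our jerk equation j(t) = -24·t. The derivative of jerk gives snap: s(t) = -24. We have snap s(t) = -24. Substituting t = 3: s(3) = -24.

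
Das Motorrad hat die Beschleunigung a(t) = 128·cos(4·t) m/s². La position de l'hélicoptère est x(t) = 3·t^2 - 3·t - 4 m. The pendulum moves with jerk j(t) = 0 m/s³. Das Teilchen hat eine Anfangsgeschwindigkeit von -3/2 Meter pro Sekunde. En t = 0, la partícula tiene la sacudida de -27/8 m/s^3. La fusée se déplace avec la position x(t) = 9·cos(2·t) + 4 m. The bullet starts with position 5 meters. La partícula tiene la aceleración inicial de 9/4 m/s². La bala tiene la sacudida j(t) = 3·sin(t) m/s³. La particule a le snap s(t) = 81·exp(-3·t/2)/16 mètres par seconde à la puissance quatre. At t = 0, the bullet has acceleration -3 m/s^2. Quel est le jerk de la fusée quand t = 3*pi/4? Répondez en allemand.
Um dies zu lösen, müssen wir 3 Ableitungen unserer Gleichung für die Position x(t) = 9·cos(2·t) + 4 nehmen. Durch Ableiten von der Position erhalten wir die Geschwindigkeit: v(t) = -18·sin(2·t). Mit d/dt von v(t) finden wir a(t) = -36·cos(2·t). Durch Ableiten von der Beschleunigung erhalten wir den Ruck: j(t) = 72·sin(2·t). Wir haben den Ruck j(t) = 72·sin(2·t). Durch Einsetzen von t = 3*pi/4: j(3*pi/4) = -72.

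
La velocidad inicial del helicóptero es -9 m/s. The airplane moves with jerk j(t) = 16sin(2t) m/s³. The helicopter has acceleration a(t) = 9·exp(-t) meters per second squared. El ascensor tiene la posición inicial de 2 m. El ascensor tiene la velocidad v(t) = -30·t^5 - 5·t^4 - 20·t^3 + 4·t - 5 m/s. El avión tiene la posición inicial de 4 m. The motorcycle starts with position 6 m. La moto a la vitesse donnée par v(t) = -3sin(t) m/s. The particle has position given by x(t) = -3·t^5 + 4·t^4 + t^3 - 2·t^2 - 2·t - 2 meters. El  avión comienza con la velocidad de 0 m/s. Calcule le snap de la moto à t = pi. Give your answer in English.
Starting from velocity v(t) = -3·sin(t), we take 3 derivatives. The derivative of velocity gives acceleration: a(t) = -3·cos(t). Differentiating acceleration, we get jerk: j(t) = 3·sin(t). The derivative of jerk gives snap: s(t) = 3·cos(t). Using s(t) = 3·cos(t) and substituting t = pi, we find s = -3.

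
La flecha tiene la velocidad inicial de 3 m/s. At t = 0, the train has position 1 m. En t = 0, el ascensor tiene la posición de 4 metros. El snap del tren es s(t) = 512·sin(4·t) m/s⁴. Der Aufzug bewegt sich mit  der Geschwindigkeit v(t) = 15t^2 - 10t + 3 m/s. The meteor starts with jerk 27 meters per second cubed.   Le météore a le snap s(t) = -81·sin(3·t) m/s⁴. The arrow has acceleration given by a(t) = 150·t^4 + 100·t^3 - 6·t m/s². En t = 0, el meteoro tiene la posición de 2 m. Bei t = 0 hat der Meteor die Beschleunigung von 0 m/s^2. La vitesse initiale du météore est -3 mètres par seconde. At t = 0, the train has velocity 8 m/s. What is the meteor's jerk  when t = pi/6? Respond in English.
We must find the antiderivative of our snap equation s(t) = -81·sin(3·t) 1 time. The antiderivative of snap, with j(0) = 27, gives jerk: j(t) = 27·cos(3·t). From the given jerk equation j(t) = 27·cos(3·t), we substitute t = pi/6 to get j = 0.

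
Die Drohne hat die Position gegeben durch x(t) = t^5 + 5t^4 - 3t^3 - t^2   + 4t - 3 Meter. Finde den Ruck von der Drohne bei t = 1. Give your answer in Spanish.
Partiendo de la posición x(t) = t^5 + 5·t^4 - 3·t^3 - t^2 + 4·t - 3, tomamos 3 derivadas. La derivada de la posición da la velocidad: v(t) = 5·t^4 + 20·t^3 - 9·t^2 - 2·t + 4. Tomando d/dt de v(t), encontramos a(t) = 20·t^3 + 60·t^2 - 18·t - 2. Tomando d/dt de a(t), encontramos j(t) = 60·t^2 + 120·t - 18. Usando j(t) = 60·t^2 + 120·t - 18 y sustituyendo t = 1, encontramos j = 162.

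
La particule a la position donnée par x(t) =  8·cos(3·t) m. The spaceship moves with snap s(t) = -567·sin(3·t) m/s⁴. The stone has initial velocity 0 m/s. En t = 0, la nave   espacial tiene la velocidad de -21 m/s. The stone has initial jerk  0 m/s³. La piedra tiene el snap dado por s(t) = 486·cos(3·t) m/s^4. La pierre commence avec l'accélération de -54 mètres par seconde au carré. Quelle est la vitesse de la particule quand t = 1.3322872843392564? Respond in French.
Nous devons dériver notre équation de la position x(t) = 8·cos(3·t) 1 fois. En prenant d/dt de x(t), nous trouvons v(t) = -24·sin(3·t). En utilisant v(t) = -24·sin(3·t) et en substituant t = 1.3322872843392564, nous trouvons v = 18.1139410185277.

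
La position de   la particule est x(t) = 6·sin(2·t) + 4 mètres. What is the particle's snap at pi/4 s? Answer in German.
Wir müssen unsere Gleichung für die Position x(t) = 6·sin(2·t) + 4 4-mal ableiten. Die Ableitung von der Position ergibt die Geschwindigkeit: v(t) = 12·cos(2·t). Durch Ableiten von der Geschwindigkeit erhalten wir die Beschleunigung: a(t) = -24·sin(2·t). Mit d/dt von a(t) finden wir j(t) = -48·cos(2·t). Durch Ableiten von dem Ruck erhalten wir den Snap: s(t) = 96·sin(2·t). Aus der Gleichung für den Snap s(t) = 96·sin(2·t), setzen wir t = pi/4 ein und erhalten s = 96.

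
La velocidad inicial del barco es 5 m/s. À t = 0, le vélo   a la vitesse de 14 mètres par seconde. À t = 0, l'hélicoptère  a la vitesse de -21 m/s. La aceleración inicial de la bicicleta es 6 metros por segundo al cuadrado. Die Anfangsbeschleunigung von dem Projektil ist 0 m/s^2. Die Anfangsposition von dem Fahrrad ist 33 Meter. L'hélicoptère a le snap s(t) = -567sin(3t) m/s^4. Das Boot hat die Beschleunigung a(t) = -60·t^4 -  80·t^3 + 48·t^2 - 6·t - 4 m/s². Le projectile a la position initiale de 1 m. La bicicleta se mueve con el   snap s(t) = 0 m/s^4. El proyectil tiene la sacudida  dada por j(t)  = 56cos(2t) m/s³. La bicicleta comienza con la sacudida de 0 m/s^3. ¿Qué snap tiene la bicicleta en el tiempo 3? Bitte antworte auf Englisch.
From the given snap equation s(t) = 0, we substitute t = 3 to get s = 0.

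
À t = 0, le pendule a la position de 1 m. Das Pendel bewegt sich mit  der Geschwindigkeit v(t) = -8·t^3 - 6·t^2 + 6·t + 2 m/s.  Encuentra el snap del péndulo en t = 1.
Para resolver esto, necesitamos tomar 3 derivadas de nuestra ecuación de la velocidad v(t) = -8·t^3 - 6·t^2 + 6·t + 2. La derivada de la velocidad da la aceleración: a(t) = -24·t^2 - 12·t + 6. Derivando la aceleración, obtenemos la sacudida: j(t) = -48·t - 12. Derivando la sacudida, obtenemos el snap: s(t) = -48. Tenemos el snap s(t) = -48. Sustituyendo t = 1: s(1) = -48.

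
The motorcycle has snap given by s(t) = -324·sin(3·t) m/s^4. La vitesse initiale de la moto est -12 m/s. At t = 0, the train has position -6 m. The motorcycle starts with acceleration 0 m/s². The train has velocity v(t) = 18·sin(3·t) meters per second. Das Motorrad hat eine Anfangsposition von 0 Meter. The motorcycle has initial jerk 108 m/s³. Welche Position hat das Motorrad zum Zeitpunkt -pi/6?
Wir müssen unsere Gleichung für den Snap s(t) = -324·sin(3·t) 4-mal integrieren. Durch Integration von dem Snap und Verwendung der Anfangsbedingung j(0) = 108, erhalten wir j(t) = 108·cos(3·t). Mit ∫j(t)dt und Anwendung von a(0) = 0, finden wir a(t) = 36·sin(3·t). Die Stammfunktion von der Beschleunigung, mit v(0) = -12, ergibt die Geschwindigkeit: v(t) = -12·cos(3·t). Das Integral von der Geschwindigkeit ist die Position. Mit x(0) = 0 erhalten wir x(t) = -4·sin(3·t). Mit x(t) = -4·sin(3·t) und Einsetzen von t = -pi/6, finden wir x = 4.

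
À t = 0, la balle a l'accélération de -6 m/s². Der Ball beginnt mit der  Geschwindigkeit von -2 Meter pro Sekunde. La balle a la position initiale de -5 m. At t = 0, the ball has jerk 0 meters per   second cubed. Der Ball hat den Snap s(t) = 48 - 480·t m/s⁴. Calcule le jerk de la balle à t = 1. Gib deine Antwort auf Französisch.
Pour résoudre ceci, nous devons prendre 1 primitive de notre équation du snap s(t) = 48 - 480·t. En intégrant le snap et en utilisant la condition initiale j(0) = 0, nous obtenons j(t) = 48·t·(1 - 5·t). Nous avons le jerk j(t) = 48·t·(1 - 5·t). En substituant t = 1: j(1) = -192.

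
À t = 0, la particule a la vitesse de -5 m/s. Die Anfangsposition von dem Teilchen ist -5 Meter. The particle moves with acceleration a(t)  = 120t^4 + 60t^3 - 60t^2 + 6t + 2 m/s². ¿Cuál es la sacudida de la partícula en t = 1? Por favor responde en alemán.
Um dies zu lösen, müssen wir 1 Ableitung unserer Gleichung für die Beschleunigung a(t) = 120·t^4 + 60·t^3 - 60·t^2 + 6·t + 2 nehmen. Mit d/dt von a(t) finden wir j(t) = 480·t^3 + 180·t^2 - 120·t + 6. Mit j(t) = 480·t^3 + 180·t^2 - 120·t + 6 und Einsetzen von t = 1, finden wir j = 546.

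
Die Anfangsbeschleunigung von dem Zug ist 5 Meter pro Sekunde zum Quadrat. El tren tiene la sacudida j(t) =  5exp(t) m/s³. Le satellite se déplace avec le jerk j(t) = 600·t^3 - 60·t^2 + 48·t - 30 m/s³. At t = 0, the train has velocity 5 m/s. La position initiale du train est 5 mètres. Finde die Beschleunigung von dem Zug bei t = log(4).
Wir müssen unsere Gleichung für den Ruck j(t) = 5·exp(t) 1-mal integrieren. Die Stammfunktion von dem Ruck, mit a(0) = 5, ergibt die Beschleunigung: a(t) = 5·exp(t). Aus der Gleichung für die Beschleunigung a(t) = 5·exp(t), setzen wir t = log(4) ein und erhalten a = 20.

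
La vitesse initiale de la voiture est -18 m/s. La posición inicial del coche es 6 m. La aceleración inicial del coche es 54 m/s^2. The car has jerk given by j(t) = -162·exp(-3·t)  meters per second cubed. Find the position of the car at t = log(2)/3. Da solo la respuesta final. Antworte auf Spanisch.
En t = log(2)/3, x = 3.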